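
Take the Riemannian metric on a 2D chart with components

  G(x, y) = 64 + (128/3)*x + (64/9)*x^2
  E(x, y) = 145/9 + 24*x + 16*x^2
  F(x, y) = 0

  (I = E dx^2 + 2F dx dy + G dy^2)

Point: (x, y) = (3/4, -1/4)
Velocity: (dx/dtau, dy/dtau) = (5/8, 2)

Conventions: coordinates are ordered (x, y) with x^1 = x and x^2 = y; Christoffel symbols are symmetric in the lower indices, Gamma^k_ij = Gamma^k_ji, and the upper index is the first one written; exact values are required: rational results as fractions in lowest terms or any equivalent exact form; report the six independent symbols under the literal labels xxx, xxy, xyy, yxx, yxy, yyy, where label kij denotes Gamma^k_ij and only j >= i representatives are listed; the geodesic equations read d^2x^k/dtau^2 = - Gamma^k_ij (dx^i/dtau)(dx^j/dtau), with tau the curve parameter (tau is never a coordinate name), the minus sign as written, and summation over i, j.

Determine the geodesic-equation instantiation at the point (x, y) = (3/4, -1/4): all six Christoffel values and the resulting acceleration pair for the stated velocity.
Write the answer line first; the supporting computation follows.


Answer: Gamma_xxx = 54/97, Gamma_xxy = 0, Gamma_xyy = -60/97, Gamma_yxx = 0, Gamma_yxy = 4/15, Gamma_yyy = 0; accelerations (d^2x/dtau^2, d^2y/dtau^2) = (7005/3104, -2/3)

E = 388/9, F = 0, G = 100 at the point
E_x = 48, E_y = 0, F_x = 0, F_y = 0, G_x = 160/3, G_y = 0
EG - F^2 = 38800/9;  g^inv = (9/38800) * [[100, 0], [0, 388/9]]
first-kind symbols [ij,l] = (1/2)(d_i g_jl + d_j g_il - d_l g_ij): [xx,x] = E_x/2 = 24, [xx,y] = F_x - E_y/2 = 0, [xy,x] = E_y/2 = 0, [xy,y] = G_x/2 = 80/3, [yy,x] = F_y - G_x/2 = -80/3, [yy,y] = G_y/2 = 0
Gamma^x_ij = (G*[ij,x] - F*[ij,y])/(EG - F^2), Gamma^y_ij = (E*[ij,y] - F*[ij,x])/(EG - F^2)
Gamma_xxx = 54/97, Gamma_xxy = 0, Gamma_xyy = -60/97, Gamma_yxx = 0, Gamma_yxy = 4/15, Gamma_yyy = 0
d^2x/dtau^2 = -(Gamma_xxx*(5/8)^2 + 2*Gamma_xxy*(5/8)*(2) + Gamma_xyy*(2)^2) = 7005/3104
d^2y/dtau^2 = -(Gamma_yxx*(5/8)^2 + 2*Gamma_yxy*(5/8)*(2) + Gamma_yyy*(2)^2) = -2/3


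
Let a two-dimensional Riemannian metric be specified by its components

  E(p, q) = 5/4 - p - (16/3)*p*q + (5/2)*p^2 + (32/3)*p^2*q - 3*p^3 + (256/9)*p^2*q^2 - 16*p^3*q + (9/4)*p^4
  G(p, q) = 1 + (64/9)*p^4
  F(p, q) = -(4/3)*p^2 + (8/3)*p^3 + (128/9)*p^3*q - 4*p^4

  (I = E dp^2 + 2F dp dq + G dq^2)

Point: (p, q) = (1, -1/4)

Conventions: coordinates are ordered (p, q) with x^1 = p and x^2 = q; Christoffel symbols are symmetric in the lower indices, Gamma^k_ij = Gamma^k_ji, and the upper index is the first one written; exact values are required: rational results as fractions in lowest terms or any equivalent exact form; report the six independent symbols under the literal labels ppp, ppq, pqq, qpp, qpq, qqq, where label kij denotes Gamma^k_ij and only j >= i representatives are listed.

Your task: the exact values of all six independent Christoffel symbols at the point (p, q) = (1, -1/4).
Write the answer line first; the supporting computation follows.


Answer: Gamma_ppp = 35/61, Gamma_ppq = -56/61, Gamma_pqq = 0, Gamma_qpp = -40/61, Gamma_qpq = 64/61, Gamma_qqq = 0

E = 58/9, F = -56/9, G = 73/9 at the point
E_p = 140/9, E_q = -224/9, F_p = -64/3, F_q = 128/9, G_p = 256/9, G_q = 0
EG - F^2 = 122/9;  g^inv = (9/122) * [[73/9, 56/9], [56/9, 58/9]]
first-kind symbols [ij,l] = (1/2)(d_i g_jl + d_j g_il - d_l g_ij): [pp,p] = E_p/2 = 70/9, [pp,q] = F_p - E_q/2 = -80/9, [pq,p] = E_q/2 = -112/9, [pq,q] = G_p/2 = 128/9, [qq,p] = F_q - G_p/2 = 0, [qq,q] = G_q/2 = 0
Gamma^p_ij = (G*[ij,p] - F*[ij,q])/(EG - F^2), Gamma^q_ij = (E*[ij,q] - F*[ij,p])/(EG - F^2)


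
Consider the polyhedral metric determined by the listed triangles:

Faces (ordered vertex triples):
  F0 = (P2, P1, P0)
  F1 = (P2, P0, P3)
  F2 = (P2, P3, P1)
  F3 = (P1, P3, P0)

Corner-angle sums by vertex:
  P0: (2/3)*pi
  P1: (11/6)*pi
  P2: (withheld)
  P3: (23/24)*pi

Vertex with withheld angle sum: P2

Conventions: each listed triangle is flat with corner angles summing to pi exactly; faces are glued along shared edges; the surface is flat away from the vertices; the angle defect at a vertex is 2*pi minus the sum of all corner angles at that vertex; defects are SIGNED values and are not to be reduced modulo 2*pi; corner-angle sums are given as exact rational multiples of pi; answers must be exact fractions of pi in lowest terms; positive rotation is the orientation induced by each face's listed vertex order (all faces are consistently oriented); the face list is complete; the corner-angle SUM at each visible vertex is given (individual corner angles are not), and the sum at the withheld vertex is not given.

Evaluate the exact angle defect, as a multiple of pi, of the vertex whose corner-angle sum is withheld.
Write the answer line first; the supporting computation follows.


Answer: defect(P2) = (35/24)*pi

V = 4, E = 6, F = 4; chi = V - E + F = 2
Gauss-Bonnet: total defect = 2*pi*chi = 4*pi; visible defects sum to (61/24)*pi


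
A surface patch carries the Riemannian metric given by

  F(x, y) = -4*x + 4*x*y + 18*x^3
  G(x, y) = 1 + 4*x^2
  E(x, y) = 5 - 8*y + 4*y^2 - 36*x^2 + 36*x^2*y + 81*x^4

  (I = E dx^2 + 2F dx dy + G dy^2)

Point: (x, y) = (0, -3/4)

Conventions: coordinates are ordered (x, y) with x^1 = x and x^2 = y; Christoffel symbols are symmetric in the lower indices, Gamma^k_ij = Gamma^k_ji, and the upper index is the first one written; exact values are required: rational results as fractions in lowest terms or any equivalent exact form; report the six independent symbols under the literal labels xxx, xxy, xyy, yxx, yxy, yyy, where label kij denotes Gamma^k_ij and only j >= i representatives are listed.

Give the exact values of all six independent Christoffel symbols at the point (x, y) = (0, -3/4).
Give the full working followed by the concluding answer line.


E = 53/4, F = 0, G = 1 at the point
E_x = 0, E_y = -14, F_x = -7, F_y = 0, G_x = 0, G_y = 0
EG - F^2 = 53/4;  g^inv = (4/53) * [[1, 0], [0, 53/4]]
first-kind symbols [ij,l] = (1/2)(d_i g_jl + d_j g_il - d_l g_ij): [xx,x] = E_x/2 = 0, [xx,y] = F_x - E_y/2 = 0, [xy,x] = E_y/2 = -7, [xy,y] = G_x/2 = 0, [yy,x] = F_y - G_x/2 = 0, [yy,y] = G_y/2 = 0
Gamma^x_ij = (G*[ij,x] - F*[ij,y])/(EG - F^2), Gamma^y_ij = (E*[ij,y] - F*[ij,x])/(EG - F^2)

Answer: Gamma_xxx = 0, Gamma_xxy = -28/53, Gamma_xyy = 0, Gamma_yxx = 0, Gamma_yxy = 0, Gamma_yyy = 0


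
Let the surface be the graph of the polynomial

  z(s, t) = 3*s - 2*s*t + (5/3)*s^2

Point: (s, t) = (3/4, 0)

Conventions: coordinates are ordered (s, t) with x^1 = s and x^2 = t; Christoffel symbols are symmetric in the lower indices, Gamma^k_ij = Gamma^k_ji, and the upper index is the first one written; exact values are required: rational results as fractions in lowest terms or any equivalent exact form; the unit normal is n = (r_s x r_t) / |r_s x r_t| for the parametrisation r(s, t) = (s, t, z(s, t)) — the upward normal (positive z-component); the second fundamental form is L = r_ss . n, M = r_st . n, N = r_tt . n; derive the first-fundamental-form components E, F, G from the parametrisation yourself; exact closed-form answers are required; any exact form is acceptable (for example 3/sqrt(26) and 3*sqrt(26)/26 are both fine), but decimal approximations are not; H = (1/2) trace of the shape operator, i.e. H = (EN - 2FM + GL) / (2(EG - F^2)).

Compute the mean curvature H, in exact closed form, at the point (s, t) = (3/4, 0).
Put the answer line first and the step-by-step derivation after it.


Answer: H = -133*sqrt(134)/26934

z_s = 11/2, z_t = -3/2, z_ss = 10/3, z_st = -2, z_tt = 0
E = 125/4, F = -33/4, G = 13/4; answer radicand W^2 = 67/2
unnormalised second-form numerators: l = 10/3, m = -2, n = 0; L = l/sqrt(67/2), and similarly M = m/sqrt(W^2), N = n/sqrt(W^2)
H = (E*n - 2*F*m + G*l) / (2*(EG - F^2)*sqrt(W^2)); E*n - 2*F*m + G*l = -133/6, EG - F^2 = 67/2, so H = (-133/402)/sqrt(67/2)


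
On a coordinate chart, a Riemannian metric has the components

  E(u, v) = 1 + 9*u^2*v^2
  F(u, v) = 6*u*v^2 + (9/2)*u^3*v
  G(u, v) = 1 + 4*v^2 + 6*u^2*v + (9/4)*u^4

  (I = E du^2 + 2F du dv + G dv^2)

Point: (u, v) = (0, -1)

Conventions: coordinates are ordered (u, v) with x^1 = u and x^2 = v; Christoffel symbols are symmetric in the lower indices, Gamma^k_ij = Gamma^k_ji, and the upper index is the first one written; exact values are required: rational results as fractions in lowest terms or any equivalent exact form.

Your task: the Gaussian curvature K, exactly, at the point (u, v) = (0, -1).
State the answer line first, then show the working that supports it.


Answer: K = -6/25

E = 1, F = 0, G = 5, EG - F^2 = 5 at the point
E_u = 0, E_v = 0, F_u = 6, F_v = 0, G_u = 0, G_v = -8
E_vv = 0, F_uv = -12, G_uu = -12
By Brioschi, K is (det M1 - det M2) divided by (EG - F^2) squared.
M1 = [[-E_vv/2 + F_uv - G_uu/2, E_u/2, F_u - E_v/2], [F_v - G_u/2, E, F], [G_v/2, F, G]] = [[-6, 0, 6], [0, 1, 0], [-4, 0, 5]]; det M1 = -6
M2 = [[0, E_v/2, G_u/2], [E_v/2, E, F], [G_u/2, F, G]] = [[0, 0, 0], [0, 1, 0], [0, 0, 5]]; det M2 = 0
det M1 - det M2 = -6; K = -6 / (5)^2 = -6/25


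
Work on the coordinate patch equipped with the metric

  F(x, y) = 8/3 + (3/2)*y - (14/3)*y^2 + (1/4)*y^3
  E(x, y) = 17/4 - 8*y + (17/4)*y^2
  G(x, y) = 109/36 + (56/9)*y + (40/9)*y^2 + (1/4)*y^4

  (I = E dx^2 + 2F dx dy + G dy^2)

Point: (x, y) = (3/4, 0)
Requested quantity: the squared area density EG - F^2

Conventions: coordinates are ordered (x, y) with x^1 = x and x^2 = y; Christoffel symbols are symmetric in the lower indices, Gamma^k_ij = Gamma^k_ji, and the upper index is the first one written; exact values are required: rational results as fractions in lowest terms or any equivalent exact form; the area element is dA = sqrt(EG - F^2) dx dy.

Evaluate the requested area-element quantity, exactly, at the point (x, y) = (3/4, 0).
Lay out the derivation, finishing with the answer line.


E = 17/4, F = 8/3, G = 109/36; EG - F^2 = 829/144

Answer: EG - F^2 = 829/144


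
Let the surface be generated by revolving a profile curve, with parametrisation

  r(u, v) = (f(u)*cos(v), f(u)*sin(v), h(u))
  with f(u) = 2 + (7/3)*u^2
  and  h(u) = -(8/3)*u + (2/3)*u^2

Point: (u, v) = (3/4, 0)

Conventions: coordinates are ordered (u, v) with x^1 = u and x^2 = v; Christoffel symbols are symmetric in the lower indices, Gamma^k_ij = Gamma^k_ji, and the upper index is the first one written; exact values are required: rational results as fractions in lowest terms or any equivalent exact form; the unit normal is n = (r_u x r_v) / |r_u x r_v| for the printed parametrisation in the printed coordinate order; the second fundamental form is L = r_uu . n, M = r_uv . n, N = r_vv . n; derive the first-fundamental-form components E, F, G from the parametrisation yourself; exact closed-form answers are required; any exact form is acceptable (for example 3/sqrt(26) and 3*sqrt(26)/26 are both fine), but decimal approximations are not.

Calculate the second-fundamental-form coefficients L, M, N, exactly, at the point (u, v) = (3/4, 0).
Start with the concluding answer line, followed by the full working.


Answer: L = 224*sqrt(541)/1623, M = 0, N = -265*sqrt(541)/4328

f = 53/16, f' = 7/2, f'' = 14/3, h' = -5/3, h'' = 4/3
E = 541/36, F = 0, G = 2809/256; answer radicand W^2 = 541/36
unnormalised second-form numerators: l = 112/9, m = 0, n = -265/48; L = l/sqrt(541/36), and similarly M = m/sqrt(W^2), N = n/sqrt(W^2)


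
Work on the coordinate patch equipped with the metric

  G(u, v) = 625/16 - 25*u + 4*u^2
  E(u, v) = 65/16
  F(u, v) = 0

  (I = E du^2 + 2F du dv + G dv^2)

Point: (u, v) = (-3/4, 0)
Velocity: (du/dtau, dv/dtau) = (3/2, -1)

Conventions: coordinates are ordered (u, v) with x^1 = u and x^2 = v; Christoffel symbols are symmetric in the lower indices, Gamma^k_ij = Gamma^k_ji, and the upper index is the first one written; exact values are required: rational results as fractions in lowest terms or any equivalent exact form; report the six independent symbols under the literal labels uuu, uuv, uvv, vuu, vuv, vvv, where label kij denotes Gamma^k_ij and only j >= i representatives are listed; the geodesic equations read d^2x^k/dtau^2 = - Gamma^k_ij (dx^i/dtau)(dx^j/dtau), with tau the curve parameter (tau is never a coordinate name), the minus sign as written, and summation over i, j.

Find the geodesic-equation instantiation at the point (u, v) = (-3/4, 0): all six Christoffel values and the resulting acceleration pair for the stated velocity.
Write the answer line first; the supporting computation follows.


Answer: Gamma_uuu = 0, Gamma_uuv = 0, Gamma_uvv = 248/65, Gamma_vuu = 0, Gamma_vuv = -8/31, Gamma_vvv = 0; accelerations (d^2u/dtau^2, d^2v/dtau^2) = (-248/65, -24/31)

E = 65/16, F = 0, G = 961/16 at the point
E_u = 0, E_v = 0, F_u = 0, F_v = 0, G_u = -31, G_v = 0
EG - F^2 = 62465/256;  g^inv = (256/62465) * [[961/16, 0], [0, 65/16]]
first-kind symbols [ij,l] = (1/2)(d_i g_jl + d_j g_il - d_l g_ij): [uu,u] = E_u/2 = 0, [uu,v] = F_u - E_v/2 = 0, [uv,u] = E_v/2 = 0, [uv,v] = G_u/2 = -31/2, [vv,u] = F_v - G_u/2 = 31/2, [vv,v] = G_v/2 = 0
Gamma^u_ij = (G*[ij,u] - F*[ij,v])/(EG - F^2), Gamma^v_ij = (E*[ij,v] - F*[ij,u])/(EG - F^2)
Gamma_uuu = 0, Gamma_uuv = 0, Gamma_uvv = 248/65, Gamma_vuu = 0, Gamma_vuv = -8/31, Gamma_vvv = 0
d^2u/dtau^2 = -(Gamma_uuu*(3/2)^2 + 2*Gamma_uuv*(3/2)*(-1) + Gamma_uvv*(-1)^2) = -248/65
d^2v/dtau^2 = -(Gamma_vuu*(3/2)^2 + 2*Gamma_vuv*(3/2)*(-1) + Gamma_vvv*(-1)^2) = -24/31


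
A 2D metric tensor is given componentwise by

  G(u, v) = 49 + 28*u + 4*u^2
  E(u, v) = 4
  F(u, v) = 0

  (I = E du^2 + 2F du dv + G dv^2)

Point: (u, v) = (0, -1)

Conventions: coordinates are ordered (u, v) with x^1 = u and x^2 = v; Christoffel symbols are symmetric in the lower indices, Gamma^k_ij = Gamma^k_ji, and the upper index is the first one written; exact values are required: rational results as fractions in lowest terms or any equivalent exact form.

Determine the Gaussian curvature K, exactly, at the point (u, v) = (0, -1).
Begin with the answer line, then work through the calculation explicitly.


Answer: K = 0

E = 4, F = 0, G = 49, EG - F^2 = 196 at the point
E_u = 0, E_v = 0, F_u = 0, F_v = 0, G_u = 28, G_v = 0
E_vv = 0, F_uv = 0, G_uu = 8
Apply the Brioschi formula K = (det M1 - det M2)/(EG - F^2)^2 over the derivative matrices of E, F, G.
M1 = [[-E_vv/2 + F_uv - G_uu/2, E_u/2, F_u - E_v/2], [F_v - G_u/2, E, F], [G_v/2, F, G]] = [[-4, 0, 0], [-14, 4, 0], [0, 0, 49]]; det M1 = -784
M2 = [[0, E_v/2, G_u/2], [E_v/2, E, F], [G_u/2, F, G]] = [[0, 0, 14], [0, 4, 0], [14, 0, 49]]; det M2 = -784
det M1 - det M2 = 0; K = 0 / (196)^2 = 0


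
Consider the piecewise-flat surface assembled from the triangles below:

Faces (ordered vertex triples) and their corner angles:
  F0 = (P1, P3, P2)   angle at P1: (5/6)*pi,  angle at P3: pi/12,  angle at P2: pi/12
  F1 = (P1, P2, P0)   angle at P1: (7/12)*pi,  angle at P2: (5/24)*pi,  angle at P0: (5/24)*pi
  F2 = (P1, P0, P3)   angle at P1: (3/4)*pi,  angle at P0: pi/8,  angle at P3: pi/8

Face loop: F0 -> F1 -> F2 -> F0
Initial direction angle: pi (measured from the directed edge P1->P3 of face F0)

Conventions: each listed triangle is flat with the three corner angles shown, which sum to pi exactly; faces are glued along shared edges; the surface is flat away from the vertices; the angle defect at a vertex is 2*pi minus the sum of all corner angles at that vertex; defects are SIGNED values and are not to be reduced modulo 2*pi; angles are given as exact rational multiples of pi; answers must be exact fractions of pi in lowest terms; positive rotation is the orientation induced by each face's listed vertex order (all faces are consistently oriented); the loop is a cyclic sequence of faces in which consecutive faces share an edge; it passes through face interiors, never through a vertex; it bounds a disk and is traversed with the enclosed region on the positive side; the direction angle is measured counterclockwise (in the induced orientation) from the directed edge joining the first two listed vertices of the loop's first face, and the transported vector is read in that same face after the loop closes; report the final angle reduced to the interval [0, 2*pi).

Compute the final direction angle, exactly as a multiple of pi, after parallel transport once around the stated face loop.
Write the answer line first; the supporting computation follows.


Answer: final direction angle = (5/6)*pi

enclosed vertex P1: corner angles sum to (13/6)*pi, defect = 2*pi - (13/6)*pi = -pi/6
the rotation equals the total enclosed defect, so the final angle is initial + defects (mod 2*pi)
final angle = pi - pi/6 = (5/6)*pi (mod 2*pi)


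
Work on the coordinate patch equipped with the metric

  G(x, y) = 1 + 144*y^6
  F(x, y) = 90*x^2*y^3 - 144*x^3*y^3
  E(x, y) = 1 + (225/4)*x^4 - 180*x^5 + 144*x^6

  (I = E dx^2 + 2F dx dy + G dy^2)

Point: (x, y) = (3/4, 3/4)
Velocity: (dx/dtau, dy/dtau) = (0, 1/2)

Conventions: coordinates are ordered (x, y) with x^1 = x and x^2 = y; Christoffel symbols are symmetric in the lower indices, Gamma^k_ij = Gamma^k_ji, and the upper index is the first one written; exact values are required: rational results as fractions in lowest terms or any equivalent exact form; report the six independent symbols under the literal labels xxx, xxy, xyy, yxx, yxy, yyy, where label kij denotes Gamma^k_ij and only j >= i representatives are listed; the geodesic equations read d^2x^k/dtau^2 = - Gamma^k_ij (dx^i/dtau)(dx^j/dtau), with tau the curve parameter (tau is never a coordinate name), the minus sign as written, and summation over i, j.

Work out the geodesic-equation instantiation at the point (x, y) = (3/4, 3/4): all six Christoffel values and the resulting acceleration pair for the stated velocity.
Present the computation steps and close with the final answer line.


E = 1753/1024, F = -2187/512, G = 6817/256 at the point
E_x = 243/16, E_y = 0, F_x = -729/16, F_y = -2187/128, G_x = 0, G_y = 6561/32
EG - F^2 = 27997/1024;  g^inv = (1024/27997) * [[6817/256, 2187/512], [2187/512, 1753/1024]]
first-kind symbols [ij,l] = (1/2)(d_i g_jl + d_j g_il - d_l g_ij): [xx,x] = E_x/2 = 243/32, [xx,y] = F_x - E_y/2 = -729/16, [xy,x] = E_y/2 = 0, [xy,y] = G_x/2 = 0, [yy,x] = F_y - G_x/2 = -2187/128, [yy,y] = G_y/2 = 6561/64
Gamma^x_ij = (G*[ij,x] - F*[ij,y])/(EG - F^2), Gamma^y_ij = (E*[ij,y] - F*[ij,x])/(EG - F^2)
Gamma_xxx = 7776/27997, Gamma_xxy = 0, Gamma_xyy = -17496/27997, Gamma_yxx = -46656/27997, Gamma_yxy = 0, Gamma_yyy = 104976/27997
d^2x/dtau^2 = -(Gamma_xxx*(0)^2 + 2*Gamma_xxy*(0)*(1/2) + Gamma_xyy*(1/2)^2) = 4374/27997
d^2y/dtau^2 = -(Gamma_yxx*(0)^2 + 2*Gamma_yxy*(0)*(1/2) + Gamma_yyy*(1/2)^2) = -26244/27997

Answer: Gamma_xxx = 7776/27997, Gamma_xxy = 0, Gamma_xyy = -17496/27997, Gamma_yxx = -46656/27997, Gamma_yxy = 0, Gamma_yyy = 104976/27997; accelerations (d^2x/dtau^2, d^2y/dtau^2) = (4374/27997, -26244/27997)


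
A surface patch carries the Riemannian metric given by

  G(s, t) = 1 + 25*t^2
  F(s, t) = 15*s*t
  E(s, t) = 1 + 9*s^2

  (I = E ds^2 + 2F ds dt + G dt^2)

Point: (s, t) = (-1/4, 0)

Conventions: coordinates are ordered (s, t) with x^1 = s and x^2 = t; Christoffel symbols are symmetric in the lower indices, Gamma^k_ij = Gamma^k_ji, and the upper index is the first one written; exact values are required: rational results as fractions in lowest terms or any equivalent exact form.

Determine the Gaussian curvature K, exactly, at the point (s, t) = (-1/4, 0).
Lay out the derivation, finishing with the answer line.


E = 25/16, F = 0, G = 1, EG - F^2 = 25/16 at the point
E_s = -9/2, E_t = 0, F_s = 0, F_t = -15/4, G_s = 0, G_t = 0
E_tt = 0, F_st = 15, G_ss = 0
Using the Brioschi determinant formula for K from the metric derivatives:
M1 = [[-E_tt/2 + F_st - G_ss/2, E_s/2, F_s - E_t/2], [F_t - G_s/2, E, F], [G_t/2, F, G]] = [[15, -9/4, 0], [-15/4, 25/16, 0], [0, 0, 1]]; det M1 = 15
M2 = [[0, E_t/2, G_s/2], [E_t/2, E, F], [G_s/2, F, G]] = [[0, 0, 0], [0, 25/16, 0], [0, 0, 1]]; det M2 = 0
det M1 - det M2 = 15; K = 15 / (25/16)^2 = 768/125

Answer: K = 768/125


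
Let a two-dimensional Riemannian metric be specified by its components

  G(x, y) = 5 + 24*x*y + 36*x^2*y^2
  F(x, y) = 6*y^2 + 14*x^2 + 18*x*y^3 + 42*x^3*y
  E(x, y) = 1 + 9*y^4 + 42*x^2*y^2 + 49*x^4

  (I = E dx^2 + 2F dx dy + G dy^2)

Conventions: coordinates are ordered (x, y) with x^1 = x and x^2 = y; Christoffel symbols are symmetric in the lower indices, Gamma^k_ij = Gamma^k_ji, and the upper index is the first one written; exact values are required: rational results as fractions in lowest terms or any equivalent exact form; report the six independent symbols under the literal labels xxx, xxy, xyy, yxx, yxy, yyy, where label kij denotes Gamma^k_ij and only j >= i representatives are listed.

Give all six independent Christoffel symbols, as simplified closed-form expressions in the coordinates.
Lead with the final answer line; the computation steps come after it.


Answer: Gamma_xxx = (98*x^3 + 42*x*y^2)/(49*x^4 + 78*x^2*y^2 + 24*x*y + 9*y^4 + 5), Gamma_xxy = (42*x^2*y + 18*y^3)/(49*x^4 + 78*x^2*y^2 + 24*x*y + 9*y^4 + 5), Gamma_xyy = (42*x^3 + 18*x*y^2)/(49*x^4 + 78*x^2*y^2 + 24*x*y + 9*y^4 + 5), Gamma_yxx = (84*x^2*y + 28*x)/(49*x^4 + 78*x^2*y^2 + 24*x*y + 9*y^4 + 5), Gamma_yxy = (36*x*y^2 + 12*y)/(49*x^4 + 78*x^2*y^2 + 24*x*y + 9*y^4 + 5), Gamma_yyy = (36*x^2*y + 12*x)/(49*x^4 + 78*x^2*y^2 + 24*x*y + 9*y^4 + 5)

E = 1 + 9*y^4 + 42*x^2*y^2 + 49*x^4; F = 6*y^2 + 14*x^2 + 18*x*y^3 + 42*x^3*y; G = 5 + 24*x*y + 36*x^2*y^2
Gamma^k_ij = (1/2) g^{kl} (d_i g_jl + d_j g_il - d_l g_ij), with g^inv = (1/(EG-F^2)) [[G, -F], [-F, E]]
first partials: E_x = 84*x*y^2 + 196*x^3, E_y = 36*y^3 + 84*x^2*y, F_x = 28*x + 18*y^3 + 126*x^2*y, F_y = 12*y + 54*x*y^2 + 42*x^3, G_x = 24*y + 72*x*y^2, G_y = 24*x + 72*x^2*y
D = EG - F^2 = 5 + 24*x*y + 9*y^4 + 78*x^2*y^2 + 49*x^4
expanded: Gamma^x_xx = (G E_x - 2F F_x + F E_y)/(2D), Gamma^x_xy = (G E_y - F G_x)/(2D), Gamma^x_yy = (2G F_y - G G_x - F G_y)/(2D), Gamma^y_xx = (2E F_x - E E_y - F E_x)/(2D), Gamma^y_xy = (E G_x - F E_y)/(2D), Gamma^y_yy = (E G_y - 2F F_y + F G_x)/(2D); substitute and cancel common factors


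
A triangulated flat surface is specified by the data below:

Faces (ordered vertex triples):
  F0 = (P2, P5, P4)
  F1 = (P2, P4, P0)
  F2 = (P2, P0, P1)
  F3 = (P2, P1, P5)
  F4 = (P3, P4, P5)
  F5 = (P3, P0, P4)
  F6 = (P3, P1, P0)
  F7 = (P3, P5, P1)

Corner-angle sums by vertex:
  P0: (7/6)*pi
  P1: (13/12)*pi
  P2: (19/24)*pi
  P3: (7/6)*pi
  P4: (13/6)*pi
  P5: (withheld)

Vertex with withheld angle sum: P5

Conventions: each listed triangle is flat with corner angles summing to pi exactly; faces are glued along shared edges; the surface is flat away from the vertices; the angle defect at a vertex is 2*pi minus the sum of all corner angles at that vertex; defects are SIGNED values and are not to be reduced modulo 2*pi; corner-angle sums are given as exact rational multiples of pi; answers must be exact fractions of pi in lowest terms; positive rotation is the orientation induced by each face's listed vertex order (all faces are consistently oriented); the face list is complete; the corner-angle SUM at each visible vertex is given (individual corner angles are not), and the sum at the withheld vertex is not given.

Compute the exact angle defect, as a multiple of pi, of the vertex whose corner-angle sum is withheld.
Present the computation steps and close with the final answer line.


V = 6, E = 12, F = 8; chi = V - E + F = 2
Gauss-Bonnet: total defect = 2*pi*chi = 4*pi; visible defects sum to (29/8)*pi

Answer: defect(P5) = (3/8)*pi


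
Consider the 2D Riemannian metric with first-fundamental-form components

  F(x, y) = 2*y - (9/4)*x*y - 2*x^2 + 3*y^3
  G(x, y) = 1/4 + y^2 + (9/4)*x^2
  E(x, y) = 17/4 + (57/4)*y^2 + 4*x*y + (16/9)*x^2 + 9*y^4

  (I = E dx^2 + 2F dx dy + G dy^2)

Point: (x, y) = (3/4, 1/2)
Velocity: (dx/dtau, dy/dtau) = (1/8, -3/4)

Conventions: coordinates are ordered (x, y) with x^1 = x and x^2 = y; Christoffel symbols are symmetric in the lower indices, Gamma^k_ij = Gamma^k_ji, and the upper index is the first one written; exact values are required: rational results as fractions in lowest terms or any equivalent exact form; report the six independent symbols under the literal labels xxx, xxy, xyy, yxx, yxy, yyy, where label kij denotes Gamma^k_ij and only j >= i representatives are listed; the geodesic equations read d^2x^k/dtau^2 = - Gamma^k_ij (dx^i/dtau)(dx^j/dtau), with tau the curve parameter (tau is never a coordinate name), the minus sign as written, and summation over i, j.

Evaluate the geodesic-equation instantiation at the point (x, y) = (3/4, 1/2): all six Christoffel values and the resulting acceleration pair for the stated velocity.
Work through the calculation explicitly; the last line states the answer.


E = 87/8, F = -19/32, G = 113/64 at the point
E_x = 14/3, E_y = 87/4, F_x = -33/8, F_y = 41/16, G_x = 27/8, G_y = 1
EG - F^2 = 19301/1024;  g^inv = (1024/19301) * [[113/64, 19/32], [19/32, 87/8]]
first-kind symbols [ij,l] = (1/2)(d_i g_jl + d_j g_il - d_l g_ij): [xx,x] = E_x/2 = 7/3, [xx,y] = F_x - E_y/2 = -15, [xy,x] = E_y/2 = 87/8, [xy,y] = G_x/2 = 27/16, [yy,x] = F_y - G_x/2 = 7/8, [yy,y] = G_y/2 = 1/2
Gamma^x_ij = (G*[ij,x] - F*[ij,y])/(EG - F^2), Gamma^y_ij = (E*[ij,y] - F*[ij,x])/(EG - F^2)
Gamma_xxx = -14704/57903, Gamma_xxy = 20688/19301, Gamma_xyy = 1886/19301, Gamma_yxx = -496864/57903, Gamma_yxy = 25404/19301, Gamma_yyy = 6100/19301
d^2x/dtau^2 = -(Gamma_xxx*(1/8)^2 + 2*Gamma_xxy*(1/8)*(-3/4) + Gamma_xyy*(-3/4)^2) = 69473/463224
d^2y/dtau^2 = -(Gamma_yxx*(1/8)^2 + 2*Gamma_yxy*(1/8)*(-3/4) + Gamma_yyy*(-3/4)^2) = 23519/115806

Answer: Gamma_xxx = -14704/57903, Gamma_xxy = 20688/19301, Gamma_xyy = 1886/19301, Gamma_yxx = -496864/57903, Gamma_yxy = 25404/19301, Gamma_yyy = 6100/19301; accelerations (d^2x/dtau^2, d^2y/dtau^2) = (69473/463224, 23519/115806)


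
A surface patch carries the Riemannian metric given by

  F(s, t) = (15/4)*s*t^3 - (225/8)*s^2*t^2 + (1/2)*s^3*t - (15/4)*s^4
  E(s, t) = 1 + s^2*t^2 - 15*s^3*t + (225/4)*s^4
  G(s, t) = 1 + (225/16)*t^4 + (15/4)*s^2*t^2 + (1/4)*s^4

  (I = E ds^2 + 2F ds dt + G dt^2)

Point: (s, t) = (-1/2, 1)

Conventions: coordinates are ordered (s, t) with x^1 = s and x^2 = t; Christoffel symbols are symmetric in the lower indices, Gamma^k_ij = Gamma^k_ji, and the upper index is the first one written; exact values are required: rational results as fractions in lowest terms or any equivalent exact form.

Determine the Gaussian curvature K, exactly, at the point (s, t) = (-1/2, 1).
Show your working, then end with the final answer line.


E = 425/64, F = -589/64, G = 1025/64, EG - F^2 = 693/32 at the point
E_s = -323/8, E_t = 19/8, F_s = 273/8, F_t = -79/4, G_s = -31/8, G_t = 465/8
E_tt = 1/2, F_st = 543/8, G_ss = 33/4
Evaluate Brioschi's two determinant matrices M1, M2 and divide by (EG - F^2)^2.
M1 = [[-E_tt/2 + F_st - G_ss/2, E_s/2, F_s - E_t/2], [F_t - G_s/2, E, F], [G_t/2, F, G]] = [[127/2, -323/16, 527/16], [-285/16, 425/64, -589/64], [465/16, -589/64, 1025/64]]; det M1 = 7467/128
M2 = [[0, E_t/2, G_s/2], [E_t/2, E, F], [G_s/2, F, G]] = [[0, 19/16, -31/16], [19/16, 425/64, -589/64], [-31/16, -589/64, 1025/64]]; det M2 = -661/128
det M1 - det M2 = 127/2; K = 127/2 / (693/32)^2 = 65024/480249

Answer: K = 65024/480249


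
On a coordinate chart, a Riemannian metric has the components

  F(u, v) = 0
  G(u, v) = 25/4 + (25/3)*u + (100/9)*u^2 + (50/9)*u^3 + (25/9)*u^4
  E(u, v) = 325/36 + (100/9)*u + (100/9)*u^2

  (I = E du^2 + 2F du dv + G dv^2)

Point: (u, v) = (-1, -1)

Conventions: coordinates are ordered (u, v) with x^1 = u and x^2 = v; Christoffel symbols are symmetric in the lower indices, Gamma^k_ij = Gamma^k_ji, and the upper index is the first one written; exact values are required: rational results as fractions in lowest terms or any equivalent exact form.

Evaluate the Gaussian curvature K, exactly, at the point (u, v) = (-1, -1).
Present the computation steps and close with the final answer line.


E = 325/36, F = 0, G = 25/4, EG - F^2 = 8125/144 at the point
E_u = -100/9, E_v = 0, F_u = 0, F_v = 0, G_u = -25/3, G_v = 0
E_vv = 0, F_uv = 0, G_uu = 200/9
Brioschi: K = (det M1 - det M2) / (EG - F^2)^2 with the standard first/second-derivative matrices M1, M2.
M1 = [[-E_vv/2 + F_uv - G_uu/2, E_u/2, F_u - E_v/2], [F_v - G_u/2, E, F], [G_v/2, F, G]] = [[-100/9, -50/9, 0], [25/6, 325/36, 0], [0, 0, 25/4]]; det M1 = -78125/162
M2 = [[0, E_v/2, G_u/2], [E_v/2, E, F], [G_u/2, F, G]] = [[0, 0, -25/6], [0, 325/36, 0], [-25/6, 0, 25/4]]; det M2 = -203125/1296
det M1 - det M2 = -15625/48; K = -15625/48 / (8125/144)^2 = -432/4225

Answer: K = -432/4225


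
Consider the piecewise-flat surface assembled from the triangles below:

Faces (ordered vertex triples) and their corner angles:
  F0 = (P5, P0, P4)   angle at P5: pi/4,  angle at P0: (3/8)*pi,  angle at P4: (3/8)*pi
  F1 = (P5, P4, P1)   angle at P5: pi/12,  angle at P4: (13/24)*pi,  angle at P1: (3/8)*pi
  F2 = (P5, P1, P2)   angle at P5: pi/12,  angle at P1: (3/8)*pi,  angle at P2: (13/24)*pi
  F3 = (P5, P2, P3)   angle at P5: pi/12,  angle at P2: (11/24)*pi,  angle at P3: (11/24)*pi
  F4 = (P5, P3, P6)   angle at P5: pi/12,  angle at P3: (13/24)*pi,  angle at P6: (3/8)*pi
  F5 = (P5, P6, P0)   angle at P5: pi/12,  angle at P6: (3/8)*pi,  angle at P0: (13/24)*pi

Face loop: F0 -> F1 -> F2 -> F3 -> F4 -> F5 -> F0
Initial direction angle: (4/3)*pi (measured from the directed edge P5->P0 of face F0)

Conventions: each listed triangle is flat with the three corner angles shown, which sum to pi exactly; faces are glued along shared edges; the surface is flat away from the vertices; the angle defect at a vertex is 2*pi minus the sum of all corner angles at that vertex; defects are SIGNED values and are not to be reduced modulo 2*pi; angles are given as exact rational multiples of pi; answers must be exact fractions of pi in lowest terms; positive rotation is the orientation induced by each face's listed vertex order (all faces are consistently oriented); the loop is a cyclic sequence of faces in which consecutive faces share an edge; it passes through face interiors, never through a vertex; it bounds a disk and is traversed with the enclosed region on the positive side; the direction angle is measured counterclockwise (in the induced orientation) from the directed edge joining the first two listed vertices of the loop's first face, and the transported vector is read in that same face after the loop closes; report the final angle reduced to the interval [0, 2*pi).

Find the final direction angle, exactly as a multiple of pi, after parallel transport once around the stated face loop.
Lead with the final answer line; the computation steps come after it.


Answer: final direction angle = (2/3)*pi

enclosed vertex P5: corner angles sum to (2/3)*pi, defect = 2*pi - (2/3)*pi = (4/3)*pi
adding the enclosed defects to the starting angle (mod 2*pi, induced orientation) gives the holonomy
final angle = (4/3)*pi + (4/3)*pi = (2/3)*pi (mod 2*pi)


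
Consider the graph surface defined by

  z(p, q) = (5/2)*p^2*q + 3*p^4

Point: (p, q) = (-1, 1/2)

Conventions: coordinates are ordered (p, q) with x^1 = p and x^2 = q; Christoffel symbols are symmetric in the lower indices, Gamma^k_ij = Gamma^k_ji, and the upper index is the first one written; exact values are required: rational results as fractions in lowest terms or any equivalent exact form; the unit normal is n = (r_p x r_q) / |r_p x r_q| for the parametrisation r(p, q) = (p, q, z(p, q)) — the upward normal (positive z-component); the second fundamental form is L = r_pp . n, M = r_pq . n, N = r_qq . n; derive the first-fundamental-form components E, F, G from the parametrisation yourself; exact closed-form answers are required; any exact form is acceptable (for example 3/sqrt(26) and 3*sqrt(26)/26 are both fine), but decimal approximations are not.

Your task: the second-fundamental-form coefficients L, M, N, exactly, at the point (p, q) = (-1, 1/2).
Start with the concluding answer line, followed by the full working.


Answer: L = 77*sqrt(870)/870, M = -sqrt(870)/87, N = 0

z_p = -29/2, z_q = 5/2, z_pp = 77/2, z_pq = -5, z_qq = 0
E = 845/4, F = -145/4, G = 29/4; answer radicand W^2 = 435/2
unnormalised second-form numerators: l = 77/2, m = -5, n = 0; L = l/sqrt(435/2), and similarly M = m/sqrt(W^2), N = n/sqrt(W^2)


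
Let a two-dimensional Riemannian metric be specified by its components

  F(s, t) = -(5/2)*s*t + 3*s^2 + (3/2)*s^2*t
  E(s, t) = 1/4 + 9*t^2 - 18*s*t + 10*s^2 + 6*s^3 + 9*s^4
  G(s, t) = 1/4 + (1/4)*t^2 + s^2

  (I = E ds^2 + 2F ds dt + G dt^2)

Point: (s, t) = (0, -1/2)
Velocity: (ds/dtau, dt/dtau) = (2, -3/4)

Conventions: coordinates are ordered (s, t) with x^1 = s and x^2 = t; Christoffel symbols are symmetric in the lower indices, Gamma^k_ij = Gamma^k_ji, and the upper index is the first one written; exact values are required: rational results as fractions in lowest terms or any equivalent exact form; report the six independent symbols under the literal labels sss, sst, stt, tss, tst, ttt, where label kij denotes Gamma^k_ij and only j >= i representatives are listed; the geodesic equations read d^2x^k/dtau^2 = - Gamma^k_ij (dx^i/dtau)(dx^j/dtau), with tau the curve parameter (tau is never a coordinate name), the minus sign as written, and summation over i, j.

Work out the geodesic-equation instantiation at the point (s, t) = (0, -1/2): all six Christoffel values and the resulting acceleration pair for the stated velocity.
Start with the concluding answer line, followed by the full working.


Answer: Gamma_sss = 9/5, Gamma_sst = -9/5, Gamma_stt = 0, Gamma_tss = 92/5, Gamma_tst = 0, Gamma_ttt = -2/5; accelerations (d^2s/dtau^2, d^2t/dtau^2) = (-63/5, -587/8)

E = 5/2, F = 0, G = 5/16 at the point
E_s = 9, E_t = -9, F_s = 5/4, F_t = 0, G_s = 0, G_t = -1/4
EG - F^2 = 25/32;  g^inv = (32/25) * [[5/16, 0], [0, 5/2]]
first-kind symbols [ij,l] = (1/2)(d_i g_jl + d_j g_il - d_l g_ij): [ss,s] = E_s/2 = 9/2, [ss,t] = F_s - E_t/2 = 23/4, [st,s] = E_t/2 = -9/2, [st,t] = G_s/2 = 0, [tt,s] = F_t - G_s/2 = 0, [tt,t] = G_t/2 = -1/8
Gamma^s_ij = (G*[ij,s] - F*[ij,t])/(EG - F^2), Gamma^t_ij = (E*[ij,t] - F*[ij,s])/(EG - F^2)
Gamma_sss = 9/5, Gamma_sst = -9/5, Gamma_stt = 0, Gamma_tss = 92/5, Gamma_tst = 0, Gamma_ttt = -2/5
d^2s/dtau^2 = -(Gamma_sss*(2)^2 + 2*Gamma_sst*(2)*(-3/4) + Gamma_stt*(-3/4)^2) = -63/5
d^2t/dtau^2 = -(Gamma_tss*(2)^2 + 2*Gamma_tst*(2)*(-3/4) + Gamma_ttt*(-3/4)^2) = -587/8


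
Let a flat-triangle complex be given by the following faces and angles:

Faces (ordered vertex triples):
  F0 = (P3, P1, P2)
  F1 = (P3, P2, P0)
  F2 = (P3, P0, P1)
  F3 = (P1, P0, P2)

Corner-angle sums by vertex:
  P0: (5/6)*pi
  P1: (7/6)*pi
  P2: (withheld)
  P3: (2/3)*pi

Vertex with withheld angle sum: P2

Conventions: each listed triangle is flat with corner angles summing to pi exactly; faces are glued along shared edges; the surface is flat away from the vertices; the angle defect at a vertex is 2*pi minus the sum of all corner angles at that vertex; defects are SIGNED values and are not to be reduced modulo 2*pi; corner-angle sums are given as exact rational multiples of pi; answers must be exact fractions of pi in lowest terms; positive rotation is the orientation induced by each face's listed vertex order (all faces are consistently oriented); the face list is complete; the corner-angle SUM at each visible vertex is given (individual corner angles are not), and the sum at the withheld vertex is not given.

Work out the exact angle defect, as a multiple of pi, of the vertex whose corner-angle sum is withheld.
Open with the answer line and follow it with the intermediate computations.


Answer: defect(P2) = (2/3)*pi

V = 4, E = 6, F = 4; chi = V - E + F = 2
Gauss-Bonnet: total defect = 2*pi*chi = 4*pi; visible defects sum to (10/3)*pi


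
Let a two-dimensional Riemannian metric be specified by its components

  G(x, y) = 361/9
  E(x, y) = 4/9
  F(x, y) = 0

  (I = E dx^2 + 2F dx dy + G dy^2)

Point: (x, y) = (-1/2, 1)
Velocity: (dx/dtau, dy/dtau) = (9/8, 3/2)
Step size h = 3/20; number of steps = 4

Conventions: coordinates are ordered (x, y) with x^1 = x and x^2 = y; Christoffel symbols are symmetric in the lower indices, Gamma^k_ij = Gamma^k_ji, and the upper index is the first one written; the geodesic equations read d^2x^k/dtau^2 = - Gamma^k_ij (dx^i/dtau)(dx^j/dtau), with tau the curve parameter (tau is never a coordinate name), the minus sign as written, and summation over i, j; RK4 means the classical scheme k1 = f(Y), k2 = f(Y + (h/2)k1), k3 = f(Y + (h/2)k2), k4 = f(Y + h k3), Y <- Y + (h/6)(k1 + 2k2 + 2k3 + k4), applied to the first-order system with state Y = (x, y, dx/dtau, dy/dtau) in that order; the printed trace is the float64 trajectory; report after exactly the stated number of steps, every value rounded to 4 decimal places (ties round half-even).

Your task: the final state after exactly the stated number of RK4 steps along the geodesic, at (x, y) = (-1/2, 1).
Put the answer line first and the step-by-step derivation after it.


Answer: x = 0.1750, y = 1.9000, dx/dtau = 1.1250, dy/dtau = 1.5000

f(Y) = (dx/dtau, dy/dtau, -Gamma^x_ij Y'^i Y'^j, -Gamma^y_ij Y'^i Y'^j) with the Gammas evaluated at the stage position; h = 0.150000; intermediate values shown to 6 dp
step 0: x = -0.5000, y = 1.0000, dx/dtau = 1.1250, dy/dtau = 1.5000
step 1:
  k1: at (x, y) = (-0.500000, 1.000000), (dx/dtau, dy/dtau) = (1.125000, 1.500000); Gamma_xxx = 0.000000, Gamma_xxy = 0.000000, Gamma_xyy = 0.000000, Gamma_yxx = 0.000000, Gamma_yxy = 0.000000, Gamma_yyy = 0.000000; k1 = (1.125000, 1.500000, 0.000000, 0.000000)
  k2: at (x, y) = (-0.415625, 1.112500), (dx/dtau, dy/dtau) = (1.125000, 1.500000); Gamma_xxx = 0.000000, Gamma_xxy = 0.000000, Gamma_xyy = 0.000000, Gamma_yxx = 0.000000, Gamma_yxy = 0.000000, Gamma_yyy = 0.000000; k2 = (1.125000, 1.500000, 0.000000, 0.000000)
  k3: at (x, y) = (-0.415625, 1.112500), (dx/dtau, dy/dtau) = (1.125000, 1.500000); Gamma_xxx = 0.000000, Gamma_xxy = 0.000000, Gamma_xyy = 0.000000, Gamma_yxx = 0.000000, Gamma_yxy = 0.000000, Gamma_yyy = 0.000000; k3 = (1.125000, 1.500000, 0.000000, 0.000000)
  k4: at (x, y) = (-0.331250, 1.225000), (dx/dtau, dy/dtau) = (1.125000, 1.500000); Gamma_xxx = 0.000000, Gamma_xxy = 0.000000, Gamma_xyy = 0.000000, Gamma_yxx = 0.000000, Gamma_yxy = 0.000000, Gamma_yyy = 0.000000; k4 = (1.125000, 1.500000, 0.000000, 0.000000)
  Y <- Y + (h/6)(k1 + 2k2 + 2k3 + k4): x = -0.3313, y = 1.2250, dx/dtau = 1.1250, dy/dtau = 1.5000
step 2:
  k1: at (x, y) = (-0.331250, 1.225000), (dx/dtau, dy/dtau) = (1.125000, 1.500000); Gamma_xxx = 0.000000, Gamma_xxy = 0.000000, Gamma_xyy = 0.000000, Gamma_yxx = 0.000000, Gamma_yxy = 0.000000, Gamma_yyy = 0.000000; k1 = (1.125000, 1.500000, 0.000000, 0.000000)
  k2: at (x, y) = (-0.246875, 1.337500), (dx/dtau, dy/dtau) = (1.125000, 1.500000); Gamma_xxx = 0.000000, Gamma_xxy = 0.000000, Gamma_xyy = 0.000000, Gamma_yxx = 0.000000, Gamma_yxy = 0.000000, Gamma_yyy = 0.000000; k2 = (1.125000, 1.500000, 0.000000, 0.000000)
  k3: at (x, y) = (-0.246875, 1.337500), (dx/dtau, dy/dtau) = (1.125000, 1.500000); Gamma_xxx = 0.000000, Gamma_xxy = 0.000000, Gamma_xyy = 0.000000, Gamma_yxx = 0.000000, Gamma_yxy = 0.000000, Gamma_yyy = 0.000000; k3 = (1.125000, 1.500000, 0.000000, 0.000000)
  k4: at (x, y) = (-0.162500, 1.450000), (dx/dtau, dy/dtau) = (1.125000, 1.500000); Gamma_xxx = 0.000000, Gamma_xxy = 0.000000, Gamma_xyy = 0.000000, Gamma_yxx = 0.000000, Gamma_yxy = 0.000000, Gamma_yyy = 0.000000; k4 = (1.125000, 1.500000, 0.000000, 0.000000)
  Y <- Y + (h/6)(k1 + 2k2 + 2k3 + k4): x = -0.1625, y = 1.4500, dx/dtau = 1.1250, dy/dtau = 1.5000
step 3:
  k1: at (x, y) = (-0.162500, 1.450000), (dx/dtau, dy/dtau) = (1.125000, 1.500000); Gamma_xxx = 0.000000, Gamma_xxy = 0.000000, Gamma_xyy = 0.000000, Gamma_yxx = 0.000000, Gamma_yxy = 0.000000, Gamma_yyy = 0.000000; k1 = (1.125000, 1.500000, 0.000000, 0.000000)
  k2: at (x, y) = (-0.078125, 1.562500), (dx/dtau, dy/dtau) = (1.125000, 1.500000); Gamma_xxx = 0.000000, Gamma_xxy = 0.000000, Gamma_xyy = 0.000000, Gamma_yxx = 0.000000, Gamma_yxy = 0.000000, Gamma_yyy = 0.000000; k2 = (1.125000, 1.500000, 0.000000, 0.000000)
  k3: at (x, y) = (-0.078125, 1.562500), (dx/dtau, dy/dtau) = (1.125000, 1.500000); Gamma_xxx = 0.000000, Gamma_xxy = 0.000000, Gamma_xyy = 0.000000, Gamma_yxx = 0.000000, Gamma_yxy = 0.000000, Gamma_yyy = 0.000000; k3 = (1.125000, 1.500000, 0.000000, 0.000000)
  k4: at (x, y) = (0.006250, 1.675000), (dx/dtau, dy/dtau) = (1.125000, 1.500000); Gamma_xxx = 0.000000, Gamma_xxy = 0.000000, Gamma_xyy = 0.000000, Gamma_yxx = 0.000000, Gamma_yxy = 0.000000, Gamma_yyy = 0.000000; k4 = (1.125000, 1.500000, 0.000000, 0.000000)
  Y <- Y + (h/6)(k1 + 2k2 + 2k3 + k4): x = 0.0062, y = 1.6750, dx/dtau = 1.1250, dy/dtau = 1.5000
step 4:
  k1: at (x, y) = (0.006250, 1.675000), (dx/dtau, dy/dtau) = (1.125000, 1.500000); Gamma_xxx = 0.000000, Gamma_xxy = 0.000000, Gamma_xyy = 0.000000, Gamma_yxx = 0.000000, Gamma_yxy = 0.000000, Gamma_yyy = 0.000000; k1 = (1.125000, 1.500000, 0.000000, 0.000000)
  k2: at (x, y) = (0.090625, 1.787500), (dx/dtau, dy/dtau) = (1.125000, 1.500000); Gamma_xxx = 0.000000, Gamma_xxy = 0.000000, Gamma_xyy = 0.000000, Gamma_yxx = 0.000000, Gamma_yxy = 0.000000, Gamma_yyy = 0.000000; k2 = (1.125000, 1.500000, 0.000000, 0.000000)
  k3: at (x, y) = (0.090625, 1.787500), (dx/dtau, dy/dtau) = (1.125000, 1.500000); Gamma_xxx = 0.000000, Gamma_xxy = 0.000000, Gamma_xyy = 0.000000, Gamma_yxx = 0.000000, Gamma_yxy = 0.000000, Gamma_yyy = 0.000000; k3 = (1.125000, 1.500000, 0.000000, 0.000000)
  k4: at (x, y) = (0.175000, 1.900000), (dx/dtau, dy/dtau) = (1.125000, 1.500000); Gamma_xxx = 0.000000, Gamma_xxy = 0.000000, Gamma_xyy = 0.000000, Gamma_yxx = 0.000000, Gamma_yxy = 0.000000, Gamma_yyy = 0.000000; k4 = (1.125000, 1.500000, 0.000000, 0.000000)
  Y <- Y + (h/6)(k1 + 2k2 + 2k3 + k4): x = 0.1750, y = 1.9000, dx/dtau = 1.1250, dy/dtau = 1.5000
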